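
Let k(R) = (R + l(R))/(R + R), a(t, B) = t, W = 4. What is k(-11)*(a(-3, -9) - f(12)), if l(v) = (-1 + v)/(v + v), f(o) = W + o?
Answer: -2185/242 ≈ -9.0289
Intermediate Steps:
f(o) = 4 + o
l(v) = (-1 + v)/(2*v) (l(v) = (-1 + v)/((2*v)) = (-1 + v)*(1/(2*v)) = (-1 + v)/(2*v))
k(R) = (R + (-1 + R)/(2*R))/(2*R) (k(R) = (R + (-1 + R)/(2*R))/(R + R) = (R + (-1 + R)/(2*R))/((2*R)) = (R + (-1 + R)/(2*R))*(1/(2*R)) = (R + (-1 + R)/(2*R))/(2*R))
k(-11)*(a(-3, -9) - f(12)) = ((¼)*(-1 - 11 + 2*(-11)²)/(-11)²)*(-3 - (4 + 12)) = ((¼)*(1/121)*(-1 - 11 + 2*121))*(-3 - 1*16) = ((¼)*(1/121)*(-1 - 11 + 242))*(-3 - 16) = ((¼)*(1/121)*230)*(-19) = (115/242)*(-19) = -2185/242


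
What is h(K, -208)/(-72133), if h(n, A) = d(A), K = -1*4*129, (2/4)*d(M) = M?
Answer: 416/72133 ≈ 0.0057671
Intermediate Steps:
d(M) = 2*M
K = -516 (K = -4*129 = -516)
h(n, A) = 2*A
h(K, -208)/(-72133) = (2*(-208))/(-72133) = -416*(-1/72133) = 416/72133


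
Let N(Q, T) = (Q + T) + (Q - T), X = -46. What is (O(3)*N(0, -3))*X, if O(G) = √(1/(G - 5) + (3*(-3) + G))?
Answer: 0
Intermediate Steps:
N(Q, T) = 2*Q
O(G) = √(-9 + G + 1/(-5 + G)) (O(G) = √(1/(-5 + G) + (-9 + G)) = √(-9 + G + 1/(-5 + G)))
(O(3)*N(0, -3))*X = (√((1 + (-9 + 3)*(-5 + 3))/(-5 + 3))*(2*0))*(-46) = (√((1 - 6*(-2))/(-2))*0)*(-46) = (√(-(1 + 12)/2)*0)*(-46) = (√(-½*13)*0)*(-46) = (√(-13/2)*0)*(-46) = ((I*√26/2)*0)*(-46) = 0*(-46) = 0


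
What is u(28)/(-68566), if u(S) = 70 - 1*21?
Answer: -49/68566 ≈ -0.00071464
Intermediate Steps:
u(S) = 49 (u(S) = 70 - 21 = 49)
u(28)/(-68566) = 49/(-68566) = 49*(-1/68566) = -49/68566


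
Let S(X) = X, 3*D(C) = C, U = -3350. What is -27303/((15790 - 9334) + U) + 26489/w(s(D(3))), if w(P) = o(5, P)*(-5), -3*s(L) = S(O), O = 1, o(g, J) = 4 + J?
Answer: -248326167/170830 ≈ -1453.6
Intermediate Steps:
D(C) = C/3
s(L) = -⅓ (s(L) = -⅓*1 = -⅓)
w(P) = -20 - 5*P (w(P) = (4 + P)*(-5) = -20 - 5*P)
-27303/((15790 - 9334) + U) + 26489/w(s(D(3))) = -27303/((15790 - 9334) - 3350) + 26489/(-20 - 5*(-⅓)) = -27303/(6456 - 3350) + 26489/(-20 + 5/3) = -27303/3106 + 26489/(-55/3) = -27303*1/3106 + 26489*(-3/55) = -27303/3106 - 79467/55 = -248326167/170830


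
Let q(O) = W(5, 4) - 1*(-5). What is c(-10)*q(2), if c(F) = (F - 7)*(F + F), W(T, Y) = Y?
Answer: 3060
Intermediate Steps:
c(F) = 2*F*(-7 + F) (c(F) = (-7 + F)*(2*F) = 2*F*(-7 + F))
q(O) = 9 (q(O) = 4 - 1*(-5) = 4 + 5 = 9)
c(-10)*q(2) = (2*(-10)*(-7 - 10))*9 = (2*(-10)*(-17))*9 = 340*9 = 3060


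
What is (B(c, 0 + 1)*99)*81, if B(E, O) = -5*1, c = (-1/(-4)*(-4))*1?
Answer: -40095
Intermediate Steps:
c = -1 (c = (-1*(-¼)*(-4))*1 = ((¼)*(-4))*1 = -1*1 = -1)
B(E, O) = -5
(B(c, 0 + 1)*99)*81 = -5*99*81 = -495*81 = -40095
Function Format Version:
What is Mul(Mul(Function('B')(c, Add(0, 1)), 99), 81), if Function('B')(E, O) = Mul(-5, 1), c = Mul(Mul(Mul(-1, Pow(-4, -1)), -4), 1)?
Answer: -40095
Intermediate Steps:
c = -1 (c = Mul(Mul(Mul(-1, Rational(-1, 4)), -4), 1) = Mul(Mul(Rational(1, 4), -4), 1) = Mul(-1, 1) = -1)
Function('B')(E, O) = -5
Mul(Mul(Function('B')(c, Add(0, 1)), 99), 81) = Mul(Mul(-5, 99), 81) = Mul(-495, 81) = -40095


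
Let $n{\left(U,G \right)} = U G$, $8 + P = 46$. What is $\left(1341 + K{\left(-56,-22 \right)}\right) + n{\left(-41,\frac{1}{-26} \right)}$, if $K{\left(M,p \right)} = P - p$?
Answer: $\frac{36467}{26} \approx 1402.6$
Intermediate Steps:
$P = 38$ ($P = -8 + 46 = 38$)
$K{\left(M,p \right)} = 38 - p$
$n{\left(U,G \right)} = G U$
$\left(1341 + K{\left(-56,-22 \right)}\right) + n{\left(-41,\frac{1}{-26} \right)} = \left(1341 + \left(38 - -22\right)\right) + \frac{1}{-26} \left(-41\right) = \left(1341 + \left(38 + 22\right)\right) - - \frac{41}{26} = \left(1341 + 60\right) + \frac{41}{26} = 1401 + \frac{41}{26} = \frac{36467}{26}$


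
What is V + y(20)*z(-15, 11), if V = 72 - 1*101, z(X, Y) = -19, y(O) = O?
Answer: -409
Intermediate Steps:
V = -29 (V = 72 - 101 = -29)
V + y(20)*z(-15, 11) = -29 + 20*(-19) = -29 - 380 = -409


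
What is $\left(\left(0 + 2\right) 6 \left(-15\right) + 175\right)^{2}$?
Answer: $25$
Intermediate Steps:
$\left(\left(0 + 2\right) 6 \left(-15\right) + 175\right)^{2} = \left(2 \cdot 6 \left(-15\right) + 175\right)^{2} = \left(12 \left(-15\right) + 175\right)^{2} = \left(-180 + 175\right)^{2} = \left(-5\right)^{2} = 25$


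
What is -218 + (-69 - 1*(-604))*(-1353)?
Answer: -724073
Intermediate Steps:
-218 + (-69 - 1*(-604))*(-1353) = -218 + (-69 + 604)*(-1353) = -218 + 535*(-1353) = -218 - 723855 = -724073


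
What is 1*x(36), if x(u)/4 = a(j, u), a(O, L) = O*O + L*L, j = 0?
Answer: 5184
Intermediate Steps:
a(O, L) = L² + O² (a(O, L) = O² + L² = L² + O²)
x(u) = 4*u² (x(u) = 4*(u² + 0²) = 4*(u² + 0) = 4*u²)
1*x(36) = 1*(4*36²) = 1*(4*1296) = 1*5184 = 5184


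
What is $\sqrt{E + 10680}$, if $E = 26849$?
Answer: $\sqrt{37529} \approx 193.72$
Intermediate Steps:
$\sqrt{E + 10680} = \sqrt{26849 + 10680} = \sqrt{37529}$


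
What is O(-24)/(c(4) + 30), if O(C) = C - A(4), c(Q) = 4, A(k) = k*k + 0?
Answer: -20/17 ≈ -1.1765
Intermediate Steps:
A(k) = k² (A(k) = k² + 0 = k²)
O(C) = -16 + C (O(C) = C - 1*4² = C - 1*16 = C - 16 = -16 + C)
O(-24)/(c(4) + 30) = (-16 - 24)/(4 + 30) = -40/34 = -40*1/34 = -20/17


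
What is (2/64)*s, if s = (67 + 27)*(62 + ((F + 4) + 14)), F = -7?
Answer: 3431/16 ≈ 214.44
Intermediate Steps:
s = 6862 (s = (67 + 27)*(62 + ((-7 + 4) + 14)) = 94*(62 + (-3 + 14)) = 94*(62 + 11) = 94*73 = 6862)
(2/64)*s = (2/64)*6862 = (2*(1/64))*6862 = (1/32)*6862 = 3431/16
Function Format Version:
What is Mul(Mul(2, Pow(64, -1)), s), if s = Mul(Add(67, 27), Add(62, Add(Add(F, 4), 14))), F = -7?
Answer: Rational(3431, 16) ≈ 214.44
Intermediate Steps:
s = 6862 (s = Mul(Add(67, 27), Add(62, Add(Add(-7, 4), 14))) = Mul(94, Add(62, Add(-3, 14))) = Mul(94, Add(62, 11)) = Mul(94, 73) = 6862)
Mul(Mul(2, Pow(64, -1)), s) = Mul(Mul(2, Pow(64, -1)), 6862) = Mul(Mul(2, Rational(1, 64)), 6862) = Mul(Rational(1, 32), 6862) = Rational(3431, 16)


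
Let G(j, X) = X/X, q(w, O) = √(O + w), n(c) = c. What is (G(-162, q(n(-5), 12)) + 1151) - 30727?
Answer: -29575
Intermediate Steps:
G(j, X) = 1
(G(-162, q(n(-5), 12)) + 1151) - 30727 = (1 + 1151) - 30727 = 1152 - 30727 = -29575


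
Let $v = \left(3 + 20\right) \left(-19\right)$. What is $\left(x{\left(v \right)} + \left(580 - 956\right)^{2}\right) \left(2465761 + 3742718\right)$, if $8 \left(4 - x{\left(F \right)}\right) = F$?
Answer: $\frac{7024751193483}{8} \approx 8.7809 \cdot 10^{11}$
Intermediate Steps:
$v = -437$ ($v = 23 \left(-19\right) = -437$)
$x{\left(F \right)} = 4 - \frac{F}{8}$
$\left(x{\left(v \right)} + \left(580 - 956\right)^{2}\right) \left(2465761 + 3742718\right) = \left(\left(4 - - \frac{437}{8}\right) + \left(580 - 956\right)^{2}\right) \left(2465761 + 3742718\right) = \left(\left(4 + \frac{437}{8}\right) + \left(-376\right)^{2}\right) 6208479 = \left(\frac{469}{8} + 141376\right) 6208479 = \frac{1131477}{8} \cdot 6208479 = \frac{7024751193483}{8}$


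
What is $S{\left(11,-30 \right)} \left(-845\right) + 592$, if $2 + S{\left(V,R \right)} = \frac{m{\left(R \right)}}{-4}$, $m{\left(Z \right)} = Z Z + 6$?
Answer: $\frac{387349}{2} \approx 1.9367 \cdot 10^{5}$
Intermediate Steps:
$m{\left(Z \right)} = 6 + Z^{2}$ ($m{\left(Z \right)} = Z^{2} + 6 = 6 + Z^{2}$)
$S{\left(V,R \right)} = - \frac{7}{2} - \frac{R^{2}}{4}$ ($S{\left(V,R \right)} = -2 + \frac{6 + R^{2}}{-4} = -2 + \left(6 + R^{2}\right) \left(- \frac{1}{4}\right) = -2 - \left(\frac{3}{2} + \frac{R^{2}}{4}\right) = - \frac{7}{2} - \frac{R^{2}}{4}$)
$S{\left(11,-30 \right)} \left(-845\right) + 592 = \left(- \frac{7}{2} - \frac{\left(-30\right)^{2}}{4}\right) \left(-845\right) + 592 = \left(- \frac{7}{2} - 225\right) \left(-845\right) + 592 = \left(- \frac{457}{2}\right) \left(-845\right) + 592 = \frac{386165}{2} + 592 = \frac{387349}{2}$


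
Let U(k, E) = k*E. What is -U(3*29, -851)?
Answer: 74037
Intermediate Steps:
U(k, E) = E*k
-U(3*29, -851) = -(-851)*3*29 = -(-851)*87 = -1*(-74037) = 74037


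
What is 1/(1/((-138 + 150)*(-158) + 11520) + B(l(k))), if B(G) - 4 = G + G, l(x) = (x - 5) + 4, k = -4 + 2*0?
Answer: -9624/57743 ≈ -0.16667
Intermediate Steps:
k = -4 (k = -4 + 0 = -4)
l(x) = -1 + x (l(x) = (-5 + x) + 4 = -1 + x)
B(G) = 4 + 2*G (B(G) = 4 + (G + G) = 4 + 2*G)
1/(1/((-138 + 150)*(-158) + 11520) + B(l(k))) = 1/(1/((-138 + 150)*(-158) + 11520) + (4 + 2*(-1 - 4))) = 1/(1/(12*(-158) + 11520) + (4 + 2*(-5))) = 1/(1/(-1896 + 11520) + (4 - 10)) = 1/(1/9624 - 6) = 1/(-57743/9624) = -9624/57743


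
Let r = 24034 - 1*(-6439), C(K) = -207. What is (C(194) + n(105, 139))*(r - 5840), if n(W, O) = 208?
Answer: 24633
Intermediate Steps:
r = 30473 (r = 24034 + 6439 = 30473)
(C(194) + n(105, 139))*(r - 5840) = (-207 + 208)*(30473 - 5840) = 1*24633 = 24633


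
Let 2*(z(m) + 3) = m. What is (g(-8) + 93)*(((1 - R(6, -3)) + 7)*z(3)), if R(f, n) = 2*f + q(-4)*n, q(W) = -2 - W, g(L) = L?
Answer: -255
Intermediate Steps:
z(m) = -3 + m/2
R(f, n) = 2*f + 2*n (R(f, n) = 2*f + (-2 - 1*(-4))*n = 2*f + (-2 + 4)*n = 2*f + 2*n)
(g(-8) + 93)*(((1 - R(6, -3)) + 7)*z(3)) = (-8 + 93)*(((1 - (2*6 + 2*(-3))) + 7)*(-3 + (½)*3)) = 85*(((1 - (12 - 6)) + 7)*(-3 + 3/2)) = 85*(((1 - 1*6) + 7)*(-3/2)) = 85*(((1 - 6) + 7)*(-3/2)) = 85*((-5 + 7)*(-3/2)) = 85*(2*(-3/2)) = 85*(-3) = -255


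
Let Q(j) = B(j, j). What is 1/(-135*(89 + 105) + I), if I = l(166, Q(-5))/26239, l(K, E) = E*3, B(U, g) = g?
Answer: -26239/687199425 ≈ -3.8182e-5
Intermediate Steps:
Q(j) = j
l(K, E) = 3*E
I = -15/26239 (I = (3*(-5))/26239 = -15*1/26239 = -15/26239 ≈ -0.00057167)
1/(-135*(89 + 105) + I) = 1/(-135*(89 + 105) - 15/26239) = 1/(-135*194 - 15/26239) = 1/(-26190 - 15/26239) = 1/(-687199425/26239) = -26239/687199425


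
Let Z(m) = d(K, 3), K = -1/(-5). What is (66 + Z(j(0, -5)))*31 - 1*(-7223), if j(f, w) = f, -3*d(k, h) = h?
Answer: 9238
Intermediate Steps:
K = 1/5 (K = -1*(-1/5) = 1/5 ≈ 0.20000)
d(k, h) = -h/3
Z(m) = -1 (Z(m) = -1/3*3 = -1)
(66 + Z(j(0, -5)))*31 - 1*(-7223) = (66 - 1)*31 - 1*(-7223) = 65*31 + 7223 = 2015 + 7223 = 9238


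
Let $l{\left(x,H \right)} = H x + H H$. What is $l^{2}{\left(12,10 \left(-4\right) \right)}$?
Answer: $1254400$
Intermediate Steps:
$l{\left(x,H \right)} = H^{2} + H x$ ($l{\left(x,H \right)} = H x + H^{2} = H^{2} + H x$)
$l^{2}{\left(12,10 \left(-4\right) \right)} = \left(10 \left(-4\right) \left(10 \left(-4\right) + 12\right)\right)^{2} = \left(- 40 \left(-40 + 12\right)\right)^{2} = \left(\left(-40\right) \left(-28\right)\right)^{2} = 1120^{2} = 1254400$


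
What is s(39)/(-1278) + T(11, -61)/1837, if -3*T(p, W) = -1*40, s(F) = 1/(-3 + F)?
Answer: 611603/84516696 ≈ 0.0072365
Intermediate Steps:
T(p, W) = 40/3 (T(p, W) = -(-1)*40/3 = -⅓*(-40) = 40/3)
s(39)/(-1278) + T(11, -61)/1837 = 1/((-3 + 39)*(-1278)) + (40/3)/1837 = -1/1278/36 + (40/3)*(1/1837) = (1/36)*(-1/1278) + 40/5511 = -1/46008 + 40/5511 = 611603/84516696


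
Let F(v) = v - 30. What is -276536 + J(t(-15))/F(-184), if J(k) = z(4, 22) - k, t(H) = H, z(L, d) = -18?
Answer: -59178701/214 ≈ -2.7654e+5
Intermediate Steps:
F(v) = -30 + v
J(k) = -18 - k
-276536 + J(t(-15))/F(-184) = -276536 + (-18 - 1*(-15))/(-30 - 184) = -276536 + (-18 + 15)/(-214) = -276536 - 3*(-1/214) = -276536 + 3/214 = -59178701/214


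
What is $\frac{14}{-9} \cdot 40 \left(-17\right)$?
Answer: $\frac{9520}{9} \approx 1057.8$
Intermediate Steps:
$\frac{14}{-9} \cdot 40 \left(-17\right) = 14 \left(- \frac{1}{9}\right) 40 \left(-17\right) = \left(- \frac{14}{9}\right) 40 \left(-17\right) = \left(- \frac{560}{9}\right) \left(-17\right) = \frac{9520}{9}$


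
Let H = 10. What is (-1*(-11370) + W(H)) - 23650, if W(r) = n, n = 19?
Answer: -12261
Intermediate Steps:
W(r) = 19
(-1*(-11370) + W(H)) - 23650 = (-1*(-11370) + 19) - 23650 = (11370 + 19) - 23650 = 11389 - 23650 = -12261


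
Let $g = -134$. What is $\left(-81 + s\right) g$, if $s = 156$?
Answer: $-10050$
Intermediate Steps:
$\left(-81 + s\right) g = \left(-81 + 156\right) \left(-134\right) = 75 \left(-134\right) = -10050$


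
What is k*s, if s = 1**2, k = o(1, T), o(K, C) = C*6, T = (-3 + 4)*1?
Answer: 6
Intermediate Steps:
T = 1 (T = 1*1 = 1)
o(K, C) = 6*C
k = 6 (k = 6*1 = 6)
s = 1
k*s = 6*1 = 6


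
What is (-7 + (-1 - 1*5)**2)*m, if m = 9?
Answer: 261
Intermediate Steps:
(-7 + (-1 - 1*5)**2)*m = (-7 + (-1 - 1*5)**2)*9 = (-7 + (-1 - 5)**2)*9 = (-7 + (-6)**2)*9 = (-7 + 36)*9 = 29*9 = 261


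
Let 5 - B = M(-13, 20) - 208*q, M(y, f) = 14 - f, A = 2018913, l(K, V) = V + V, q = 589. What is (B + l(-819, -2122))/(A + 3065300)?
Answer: 118279/5084213 ≈ 0.023264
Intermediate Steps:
l(K, V) = 2*V
B = 122523 (B = 5 - ((14 - 1*20) - 208*589) = 5 - ((14 - 20) - 122512) = 5 - (-6 - 122512) = 5 - 1*(-122518) = 5 + 122518 = 122523)
(B + l(-819, -2122))/(A + 3065300) = (122523 + 2*(-2122))/(2018913 + 3065300) = (122523 - 4244)/5084213 = 118279*(1/5084213) = 118279/5084213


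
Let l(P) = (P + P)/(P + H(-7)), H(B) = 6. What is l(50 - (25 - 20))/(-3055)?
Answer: -6/10387 ≈ -0.00057765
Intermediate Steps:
l(P) = 2*P/(6 + P) (l(P) = (P + P)/(P + 6) = (2*P)/(6 + P) = 2*P/(6 + P))
l(50 - (25 - 20))/(-3055) = (2*(50 - (25 - 20))/(6 + (50 - (25 - 20))))/(-3055) = (2*(50 - 1*5)/(6 + (50 - 1*5)))*(-1/3055) = (2*(50 - 5)/(6 + (50 - 5)))*(-1/3055) = (2*45/(6 + 45))*(-1/3055) = (2*45/51)*(-1/3055) = (2*45*(1/51))*(-1/3055) = (30/17)*(-1/3055) = -6/10387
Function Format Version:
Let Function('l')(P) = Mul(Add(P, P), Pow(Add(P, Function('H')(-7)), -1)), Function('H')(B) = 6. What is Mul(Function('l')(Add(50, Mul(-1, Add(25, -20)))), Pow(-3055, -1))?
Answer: Rational(-6, 10387) ≈ -0.00057765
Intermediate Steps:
Function('l')(P) = Mul(2, P, Pow(Add(6, P), -1)) (Function('l')(P) = Mul(Add(P, P), Pow(Add(P, 6), -1)) = Mul(Mul(2, P), Pow(Add(6, P), -1)) = Mul(2, P, Pow(Add(6, P), -1)))
Mul(Function('l')(Add(50, Mul(-1, Add(25, -20)))), Pow(-3055, -1)) = Mul(Mul(2, Add(50, Mul(-1, Add(25, -20))), Pow(Add(6, Add(50, Mul(-1, Add(25, -20)))), -1)), Pow(-3055, -1)) = Mul(Mul(2, Add(50, Mul(-1, 5)), Pow(Add(6, Add(50, Mul(-1, 5))), -1)), Rational(-1, 3055)) = Mul(Mul(2, Add(50, -5), Pow(Add(6, Add(50, -5)), -1)), Rational(-1, 3055)) = Mul(Mul(2, 45, Pow(Add(6, 45), -1)), Rational(-1, 3055)) = Mul(Mul(2, 45, Pow(51, -1)), Rational(-1, 3055)) = Mul(Mul(2, 45, Rational(1, 51)), Rational(-1, 3055)) = Mul(Rational(30, 17), Rational(-1, 3055)) = Rational(-6, 10387)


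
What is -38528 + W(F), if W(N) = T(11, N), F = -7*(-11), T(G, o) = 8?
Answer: -38520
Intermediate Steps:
F = 77
W(N) = 8
-38528 + W(F) = -38528 + 8 = -38520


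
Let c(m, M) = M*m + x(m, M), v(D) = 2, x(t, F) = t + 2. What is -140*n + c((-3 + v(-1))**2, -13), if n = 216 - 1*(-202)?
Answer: -58530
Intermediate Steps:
x(t, F) = 2 + t
c(m, M) = 2 + m + M*m (c(m, M) = M*m + (2 + m) = 2 + m + M*m)
n = 418 (n = 216 + 202 = 418)
-140*n + c((-3 + v(-1))**2, -13) = -140*418 + (2 + (-3 + 2)**2 - 13*(-3 + 2)**2) = -58520 + (2 + (-1)**2 - 13*(-1)**2) = -58520 + (2 + 1 - 13*1) = -58520 + (2 + 1 - 13) = -58520 - 10 = -58530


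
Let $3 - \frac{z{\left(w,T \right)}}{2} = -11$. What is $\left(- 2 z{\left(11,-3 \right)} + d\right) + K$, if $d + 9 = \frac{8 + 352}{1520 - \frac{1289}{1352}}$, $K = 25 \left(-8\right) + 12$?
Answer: $- \frac{519112283}{2053751} \approx -252.76$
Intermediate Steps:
$K = -188$ ($K = -200 + 12 = -188$)
$z{\left(w,T \right)} = 28$ ($z{\left(w,T \right)} = 6 - -22 = 6 + 22 = 28$)
$d = - \frac{17997039}{2053751}$ ($d = -9 + \frac{8 + 352}{1520 - \frac{1289}{1352}} = -9 + \frac{360}{1520 - \frac{1289}{1352}} = -9 + \frac{360}{\frac{2053751}{1352}} = -9 + 360 \cdot \frac{1352}{2053751} = -9 + \frac{486720}{2053751} = - \frac{17997039}{2053751} \approx -8.763$)
$\left(- 2 z{\left(11,-3 \right)} + d\right) + K = \left(\left(-2\right) 28 - \frac{17997039}{2053751}\right) - 188 = \left(-56 - \frac{17997039}{2053751}\right) - 188 = - \frac{133007095}{2053751} - 188 = - \frac{519112283}{2053751}$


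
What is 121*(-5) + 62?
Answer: -543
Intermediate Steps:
121*(-5) + 62 = -605 + 62 = -543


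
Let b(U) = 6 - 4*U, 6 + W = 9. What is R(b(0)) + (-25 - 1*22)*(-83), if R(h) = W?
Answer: 3904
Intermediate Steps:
W = 3 (W = -6 + 9 = 3)
R(h) = 3
R(b(0)) + (-25 - 1*22)*(-83) = 3 + (-25 - 1*22)*(-83) = 3 + (-25 - 22)*(-83) = 3 - 47*(-83) = 3 + 3901 = 3904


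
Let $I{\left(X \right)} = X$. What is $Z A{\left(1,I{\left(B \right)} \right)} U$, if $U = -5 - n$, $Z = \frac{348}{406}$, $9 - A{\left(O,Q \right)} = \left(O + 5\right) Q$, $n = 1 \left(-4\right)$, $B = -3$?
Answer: $- \frac{162}{7} \approx -23.143$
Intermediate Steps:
$n = -4$
$A{\left(O,Q \right)} = 9 - Q \left(5 + O\right)$ ($A{\left(O,Q \right)} = 9 - \left(O + 5\right) Q = 9 - \left(5 + O\right) Q = 9 - Q \left(5 + O\right)$)
$Z = \frac{6}{7}$ ($Z = 348 \cdot \frac{1}{406} = \frac{6}{7} \approx 0.85714$)
$U = -1$ ($U = -5 - -4 = -5 + 4 = -1$)
$Z A{\left(1,I{\left(B \right)} \right)} U = \frac{6 \left(9 - -15 - 1 \left(-3\right)\right) \left(-1\right)}{7} = \frac{6 \left(9 + 15 + 3\right) \left(-1\right)}{7} = \frac{6 \cdot 27 \left(-1\right)}{7} = \frac{6}{7} \left(-27\right) = - \frac{162}{7}$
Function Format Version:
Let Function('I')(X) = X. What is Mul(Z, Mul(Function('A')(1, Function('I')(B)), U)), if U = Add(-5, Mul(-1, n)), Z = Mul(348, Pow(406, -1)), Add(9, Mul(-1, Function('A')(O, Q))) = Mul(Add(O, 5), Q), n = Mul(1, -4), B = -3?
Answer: Rational(-162, 7) ≈ -23.143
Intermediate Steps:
n = -4
Function('A')(O, Q) = Add(9, Mul(-1, Q, Add(5, O))) (Function('A')(O, Q) = Add(9, Mul(-1, Mul(Add(O, 5), Q))) = Add(9, Mul(-1, Mul(Add(5, O), Q))) = Add(9, Mul(-1, Mul(Q, Add(5, O)))) = Add(9, Mul(-1, Q, Add(5, O))))
Z = Rational(6, 7) (Z = Mul(348, Rational(1, 406)) = Rational(6, 7) ≈ 0.85714)
U = -1 (U = Add(-5, Mul(-1, -4)) = Add(-5, 4) = -1)
Mul(Z, Mul(Function('A')(1, Function('I')(B)), U)) = Mul(Rational(6, 7), Mul(Add(9, Mul(-5, -3), Mul(-1, 1, -3)), -1)) = Mul(Rational(6, 7), Mul(Add(9, 15, 3), -1)) = Mul(Rational(6, 7), Mul(27, -1)) = Mul(Rational(6, 7), -27) = Rational(-162, 7)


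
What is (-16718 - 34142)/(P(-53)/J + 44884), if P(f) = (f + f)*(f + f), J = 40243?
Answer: -511689745/451569512 ≈ -1.1331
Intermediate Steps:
P(f) = 4*f² (P(f) = (2*f)*(2*f) = 4*f²)
(-16718 - 34142)/(P(-53)/J + 44884) = (-16718 - 34142)/((4*(-53)²)/40243 + 44884) = -50860/((4*2809)*(1/40243) + 44884) = -50860/(11236*(1/40243) + 44884) = -50860/(11236/40243 + 44884) = -50860/1806278048/40243 = -50860*40243/1806278048 = -511689745/451569512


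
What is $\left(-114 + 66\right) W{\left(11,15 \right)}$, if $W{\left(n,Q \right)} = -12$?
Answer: $576$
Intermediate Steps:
$\left(-114 + 66\right) W{\left(11,15 \right)} = \left(-114 + 66\right) \left(-12\right) = \left(-48\right) \left(-12\right) = 576$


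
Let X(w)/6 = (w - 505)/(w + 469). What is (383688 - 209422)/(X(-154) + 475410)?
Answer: 9148965/24958366 ≈ 0.36657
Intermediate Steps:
X(w) = 6*(-505 + w)/(469 + w) (X(w) = 6*((w - 505)/(w + 469)) = 6*((-505 + w)/(469 + w)) = 6*(-505 + w)/(469 + w))
(383688 - 209422)/(X(-154) + 475410) = (383688 - 209422)/(6*(-505 - 154)/(469 - 154) + 475410) = 174266/(6*(-659)/315 + 475410) = 174266/(6*(1/315)*(-659) + 475410) = 174266/(-1318/105 + 475410) = 174266/(49916732/105) = 174266*(105/49916732) = 9148965/24958366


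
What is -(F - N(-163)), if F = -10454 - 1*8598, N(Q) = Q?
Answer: 18889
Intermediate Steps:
F = -19052 (F = -10454 - 8598 = -19052)
-(F - N(-163)) = -(-19052 - 1*(-163)) = -(-19052 + 163) = -1*(-18889) = 18889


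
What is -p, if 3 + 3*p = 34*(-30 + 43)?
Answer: -439/3 ≈ -146.33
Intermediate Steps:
p = 439/3 (p = -1 + (34*(-30 + 43))/3 = -1 + (34*13)/3 = -1 + (1/3)*442 = -1 + 442/3 = 439/3 ≈ 146.33)
-p = -1*439/3 = -439/3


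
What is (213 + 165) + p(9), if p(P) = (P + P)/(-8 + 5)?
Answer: 372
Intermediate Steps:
p(P) = -2*P/3 (p(P) = (2*P)/(-3) = (2*P)*(-⅓) = -2*P/3)
(213 + 165) + p(9) = (213 + 165) - ⅔*9 = 378 - 6 = 372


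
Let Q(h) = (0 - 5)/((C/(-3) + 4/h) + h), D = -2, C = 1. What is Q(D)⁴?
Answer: 50625/28561 ≈ 1.7725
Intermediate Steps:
Q(h) = -5/(-⅓ + h + 4/h) (Q(h) = (0 - 5)/((1/(-3) + 4/h) + h) = -5/((1*(-⅓) + 4/h) + h) = -5/((-⅓ + 4/h) + h) = -5/(-⅓ + h + 4/h))
Q(D)⁴ = (-15*(-2)/(12 - 1*(-2) + 3*(-2)²))⁴ = (-15*(-2)/(12 + 2 + 3*4))⁴ = (-15*(-2)/(12 + 2 + 12))⁴ = (-15*(-2)/26)⁴ = (-15*(-2)*1/26)⁴ = (15/13)⁴ = 50625/28561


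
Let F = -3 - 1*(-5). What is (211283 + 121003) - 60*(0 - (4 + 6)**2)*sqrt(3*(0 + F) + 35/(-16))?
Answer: 332286 + 1500*sqrt(61) ≈ 3.4400e+5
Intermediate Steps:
F = 2 (F = -3 + 5 = 2)
(211283 + 121003) - 60*(0 - (4 + 6)**2)*sqrt(3*(0 + F) + 35/(-16)) = (211283 + 121003) - 60*(0 - (4 + 6)**2)*sqrt(3*(0 + 2) + 35/(-16)) = 332286 - 60*(0 - 1*10**2)*sqrt(3*2 + 35*(-1/16)) = 332286 - 60*(0 - 1*100)*sqrt(6 - 35/16) = 332286 - 60*(0 - 100)*sqrt(61/16) = 332286 - 60*(-100)*sqrt(61)/4 = 332286 - (-6000)*sqrt(61)/4 = 332286 - (-1500)*sqrt(61) = 332286 + 1500*sqrt(61)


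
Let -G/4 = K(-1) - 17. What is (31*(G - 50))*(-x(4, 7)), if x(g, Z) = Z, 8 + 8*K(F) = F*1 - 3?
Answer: -5208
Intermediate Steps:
K(F) = -11/8 + F/8 (K(F) = -1 + (F*1 - 3)/8 = -1 + (F - 3)/8 = -1 + (-3 + F)/8 = -1 + (-3/8 + F/8) = -11/8 + F/8)
G = 74 (G = -4*((-11/8 + (1/8)*(-1)) - 17) = -4*((-11/8 - 1/8) - 17) = -4*(-3/2 - 17) = -4*(-37/2) = 74)
(31*(G - 50))*(-x(4, 7)) = (31*(74 - 50))*(-1*7) = (31*24)*(-7) = 744*(-7) = -5208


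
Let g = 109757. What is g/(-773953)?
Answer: -109757/773953 ≈ -0.14181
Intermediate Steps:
g/(-773953) = 109757/(-773953) = 109757*(-1/773953) = -109757/773953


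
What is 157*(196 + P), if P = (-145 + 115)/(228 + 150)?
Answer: 1937851/63 ≈ 30760.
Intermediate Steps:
P = -5/63 (P = -30/378 = -30*1/378 = -5/63 ≈ -0.079365)
157*(196 + P) = 157*(196 - 5/63) = 157*(12343/63) = 1937851/63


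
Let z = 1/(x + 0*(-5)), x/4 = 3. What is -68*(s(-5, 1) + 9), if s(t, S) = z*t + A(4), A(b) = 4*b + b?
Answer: -5831/3 ≈ -1943.7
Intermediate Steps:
x = 12 (x = 4*3 = 12)
A(b) = 5*b
z = 1/12 (z = 1/(12 + 0*(-5)) = 1/(12 + 0) = 1/12 ≈ 0.083333)
s(t, S) = 20 + t/12 (s(t, S) = t/12 + 5*4 = t/12 + 20 = 20 + t/12)
-68*(s(-5, 1) + 9) = -68*((20 + (1/12)*(-5)) + 9) = -68*((20 - 5/12) + 9) = -68*(235/12 + 9) = -68*343/12 = -5831/3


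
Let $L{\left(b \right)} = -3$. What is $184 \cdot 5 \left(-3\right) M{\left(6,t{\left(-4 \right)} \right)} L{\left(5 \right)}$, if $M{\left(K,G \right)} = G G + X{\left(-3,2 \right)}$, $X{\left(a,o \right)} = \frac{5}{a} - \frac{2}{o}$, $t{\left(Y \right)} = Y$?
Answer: $110400$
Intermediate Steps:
$X{\left(a,o \right)} = - \frac{2}{o} + \frac{5}{a}$
$M{\left(K,G \right)} = - \frac{8}{3} + G^{2}$ ($M{\left(K,G \right)} = G G + \left(- \frac{2}{2} + \frac{5}{-3}\right) = G^{2} + \left(\left(-2\right) \frac{1}{2} + 5 \left(- \frac{1}{3}\right)\right) = G^{2} - \frac{8}{3} = - \frac{8}{3} + G^{2}$)
$184 \cdot 5 \left(-3\right) M{\left(6,t{\left(-4 \right)} \right)} L{\left(5 \right)} = 184 \cdot 5 \left(-3\right) \left(- \frac{8}{3} + \left(-4\right)^{2}\right) \left(-3\right) = 184 - 15 \left(- \frac{8}{3} + 16\right) \left(-3\right) = 184 \left(-15\right) \frac{40}{3} \left(-3\right) = 184 \left(\left(-200\right) \left(-3\right)\right) = 184 \cdot 600 = 110400$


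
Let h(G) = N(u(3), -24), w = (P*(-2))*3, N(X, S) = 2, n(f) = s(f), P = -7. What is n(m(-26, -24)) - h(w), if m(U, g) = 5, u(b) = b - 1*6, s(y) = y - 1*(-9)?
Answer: 12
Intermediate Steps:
s(y) = 9 + y (s(y) = y + 9 = 9 + y)
u(b) = -6 + b (u(b) = b - 6 = -6 + b)
n(f) = 9 + f
w = 42 (w = -7*(-2)*3 = 14*3 = 42)
h(G) = 2
n(m(-26, -24)) - h(w) = (9 + 5) - 1*2 = 14 - 2 = 12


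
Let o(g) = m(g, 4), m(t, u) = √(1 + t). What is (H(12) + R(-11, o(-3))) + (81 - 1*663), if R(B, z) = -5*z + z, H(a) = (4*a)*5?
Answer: -342 - 4*I*√2 ≈ -342.0 - 5.6569*I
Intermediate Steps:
o(g) = √(1 + g)
H(a) = 20*a
R(B, z) = -4*z
(H(12) + R(-11, o(-3))) + (81 - 1*663) = (20*12 - 4*√(1 - 3)) + (81 - 1*663) = (240 - 4*I*√2) + (81 - 663) = (240 - 4*I*√2) - 582 = -342 - 4*I*√2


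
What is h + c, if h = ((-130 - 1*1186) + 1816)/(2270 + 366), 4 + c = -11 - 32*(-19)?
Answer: 390912/659 ≈ 593.19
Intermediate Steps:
c = 593 (c = -4 + (-11 - 32*(-19)) = -4 + (-11 + 608) = -4 + 597 = 593)
h = 125/659 (h = ((-130 - 1186) + 1816)/2636 = (-1316 + 1816)*(1/2636) = 500*(1/2636) = 125/659 ≈ 0.18968)
h + c = 125/659 + 593 = 390912/659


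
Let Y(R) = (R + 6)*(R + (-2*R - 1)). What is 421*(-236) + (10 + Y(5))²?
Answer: -96220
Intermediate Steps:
Y(R) = (-1 - R)*(6 + R) (Y(R) = (6 + R)*(R + (-1 - 2*R)) = (6 + R)*(-1 - R) = (-1 - R)*(6 + R))
421*(-236) + (10 + Y(5))² = 421*(-236) + (10 + (-6 - 1*5² - 7*5))² = -99356 + (10 + (-6 - 1*25 - 35))² = -99356 + (10 + (-6 - 25 - 35))² = -99356 + (10 - 66)² = -99356 + (-56)² = -99356 + 3136 = -96220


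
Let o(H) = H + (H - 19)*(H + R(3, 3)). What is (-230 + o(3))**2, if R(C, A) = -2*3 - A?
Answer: 17161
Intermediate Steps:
R(C, A) = -6 - A
o(H) = H + (-19 + H)*(-9 + H) (o(H) = H + (H - 19)*(H + (-6 - 1*3)) = H + (-19 + H)*(H + (-6 - 3)) = H + (-19 + H)*(H - 9) = H + (-19 + H)*(-9 + H))
(-230 + o(3))**2 = (-230 + (171 + 3**2 - 27*3))**2 = (-230 + (171 + 9 - 81))**2 = (-230 + 99)**2 = (-131)**2 = 17161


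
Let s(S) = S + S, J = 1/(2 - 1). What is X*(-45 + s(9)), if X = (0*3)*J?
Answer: 0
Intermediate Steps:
J = 1 (J = 1/1 = 1)
s(S) = 2*S
X = 0 (X = (0*3)*1 = 0*1 = 0)
X*(-45 + s(9)) = 0*(-45 + 2*9) = 0*(-45 + 18) = 0*(-27) = 0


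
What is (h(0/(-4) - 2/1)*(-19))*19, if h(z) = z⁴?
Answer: -5776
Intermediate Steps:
(h(0/(-4) - 2/1)*(-19))*19 = ((0/(-4) - 2/1)⁴*(-19))*19 = ((0*(-¼) - 2*1)⁴*(-19))*19 = ((0 - 2)⁴*(-19))*19 = ((-2)⁴*(-19))*19 = (16*(-19))*19 = -304*19 = -5776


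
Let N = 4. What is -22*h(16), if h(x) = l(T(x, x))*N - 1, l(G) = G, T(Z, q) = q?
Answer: -1386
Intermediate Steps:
h(x) = -1 + 4*x (h(x) = x*4 - 1 = 4*x - 1 = -1 + 4*x)
-22*h(16) = -22*(-1 + 4*16) = -22*(-1 + 64) = -22*63 = -1386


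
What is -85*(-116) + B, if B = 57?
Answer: 9917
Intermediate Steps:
-85*(-116) + B = -85*(-116) + 57 = 9860 + 57 = 9917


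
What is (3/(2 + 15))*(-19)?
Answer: -57/17 ≈ -3.3529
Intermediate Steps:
(3/(2 + 15))*(-19) = (3/17)*(-19) = -57/17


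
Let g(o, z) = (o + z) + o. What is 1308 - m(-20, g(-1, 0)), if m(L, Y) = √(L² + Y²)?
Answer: 1308 - 2*√101 ≈ 1287.9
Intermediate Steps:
g(o, z) = z + 2*o
1308 - m(-20, g(-1, 0)) = 1308 - √((-20)² + (0 + 2*(-1))²) = 1308 - √(400 + (0 - 2)²) = 1308 - √(400 + (-2)²) = 1308 - √(400 + 4) = 1308 - √404 = 1308 - 2*√101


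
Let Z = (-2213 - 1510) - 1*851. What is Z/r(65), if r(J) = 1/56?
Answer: -256144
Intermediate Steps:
r(J) = 1/56
Z = -4574 (Z = -3723 - 851 = -4574)
Z/r(65) = -4574/1/56 = -4574*56 = -256144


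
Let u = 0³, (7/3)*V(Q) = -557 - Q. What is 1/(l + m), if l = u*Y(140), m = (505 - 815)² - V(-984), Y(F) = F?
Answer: 1/95917 ≈ 1.0426e-5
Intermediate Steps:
V(Q) = -1671/7 - 3*Q/7 (V(Q) = 3*(-557 - Q)/7 = -1671/7 - 3*Q/7)
u = 0
m = 95917 (m = (505 - 815)² - (-1671/7 - 3/7*(-984)) = (-310)² - (-1671/7 + 2952/7) = 96100 - 1*183 = 96100 - 183 = 95917)
l = 0 (l = 0*140 = 0)
1/(l + m) = 1/(0 + 95917) = 1/95917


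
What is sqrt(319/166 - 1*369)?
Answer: I*sqrt(10115210)/166 ≈ 19.159*I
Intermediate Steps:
sqrt(319/166 - 1*369) = sqrt(319*(1/166) - 369) = sqrt(319/166 - 369) = sqrt(-60935/166) = I*sqrt(10115210)/166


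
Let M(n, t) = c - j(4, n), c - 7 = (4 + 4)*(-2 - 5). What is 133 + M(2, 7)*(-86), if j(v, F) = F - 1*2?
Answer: 4347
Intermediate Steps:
j(v, F) = -2 + F (j(v, F) = F - 2 = -2 + F)
c = -49 (c = 7 + (4 + 4)*(-2 - 5) = 7 + 8*(-7) = 7 - 56 = -49)
M(n, t) = -47 - n (M(n, t) = -49 - (-2 + n) = -49 + (2 - n) = -47 - n)
133 + M(2, 7)*(-86) = 133 + (-47 - 1*2)*(-86) = 133 + (-47 - 2)*(-86) = 133 - 49*(-86) = 133 + 4214 = 4347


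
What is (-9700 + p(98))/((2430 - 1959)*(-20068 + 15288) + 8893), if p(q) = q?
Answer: 9602/2242487 ≈ 0.0042819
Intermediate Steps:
(-9700 + p(98))/((2430 - 1959)*(-20068 + 15288) + 8893) = (-9700 + 98)/((2430 - 1959)*(-20068 + 15288) + 8893) = -9602/(471*(-4780) + 8893) = -9602/(-2251380 + 8893) = -9602/(-2242487) = -9602*(-1/2242487) = 9602/2242487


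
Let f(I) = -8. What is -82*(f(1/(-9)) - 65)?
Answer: 5986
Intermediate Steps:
-82*(f(1/(-9)) - 65) = -82*(-8 - 65) = -82*(-73) = 5986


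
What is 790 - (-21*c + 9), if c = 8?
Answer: 949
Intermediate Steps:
790 - (-21*c + 9) = 790 - (-21*8 + 9) = 790 - (-168 + 9) = 790 - 1*(-159) = 790 + 159 = 949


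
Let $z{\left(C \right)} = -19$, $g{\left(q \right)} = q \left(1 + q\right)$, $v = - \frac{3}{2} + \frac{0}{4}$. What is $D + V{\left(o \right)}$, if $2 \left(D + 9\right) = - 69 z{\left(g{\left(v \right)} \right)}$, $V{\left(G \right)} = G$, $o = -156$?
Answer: $\frac{981}{2} \approx 490.5$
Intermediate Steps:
$v = - \frac{3}{2}$ ($v = \left(-3\right) \frac{1}{2} + 0 \cdot \frac{1}{4} = - \frac{3}{2} + 0 = - \frac{3}{2} \approx -1.5$)
$D = \frac{1293}{2}$ ($D = -9 + \frac{\left(-69\right) \left(-19\right)}{2} = -9 + \frac{1}{2} \cdot 1311 = -9 + \frac{1311}{2} = \frac{1293}{2} \approx 646.5$)
$D + V{\left(o \right)} = \frac{1293}{2} - 156 = \frac{981}{2}$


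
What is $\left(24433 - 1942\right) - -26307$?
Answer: $48798$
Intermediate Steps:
$\left(24433 - 1942\right) - -26307 = \left(24433 - 1942\right) + 26307 = 22491 + 26307 = 48798$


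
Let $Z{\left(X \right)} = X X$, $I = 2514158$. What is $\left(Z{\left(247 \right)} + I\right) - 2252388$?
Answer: $322779$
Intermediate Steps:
$Z{\left(X \right)} = X^{2}$
$\left(Z{\left(247 \right)} + I\right) - 2252388 = \left(247^{2} + 2514158\right) - 2252388 = \left(61009 + 2514158\right) - 2252388 = 2575167 - 2252388 = 322779$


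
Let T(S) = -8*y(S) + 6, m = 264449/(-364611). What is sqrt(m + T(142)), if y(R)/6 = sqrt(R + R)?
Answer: sqrt(701226073587 - 12762353406816*sqrt(71))/364611 ≈ 28.348*I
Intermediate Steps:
y(R) = 6*sqrt(2)*sqrt(R) (y(R) = 6*sqrt(R + R) = 6*sqrt(2*R) = 6*(sqrt(2)*sqrt(R)) = 6*sqrt(2)*sqrt(R))
m = -264449/364611 (m = 264449*(-1/364611) = -264449/364611 ≈ -0.72529)
T(S) = 6 - 48*sqrt(2)*sqrt(S) (T(S) = -48*sqrt(2)*sqrt(S) + 6 = 6 - 48*sqrt(2)*sqrt(S))
sqrt(m + T(142)) = sqrt(-264449/364611 + (6 - 48*sqrt(2)*sqrt(142))) = sqrt(-264449/364611 + (6 - 96*sqrt(71))) = sqrt(1923217/364611 - 96*sqrt(71))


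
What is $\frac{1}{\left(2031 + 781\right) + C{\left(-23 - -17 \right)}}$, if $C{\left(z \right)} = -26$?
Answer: $\frac{1}{2786} \approx 0.00035894$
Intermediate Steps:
$\frac{1}{\left(2031 + 781\right) + C{\left(-23 - -17 \right)}} = \frac{1}{\left(2031 + 781\right) - 26} = \frac{1}{2812 - 26} = \frac{1}{2786}$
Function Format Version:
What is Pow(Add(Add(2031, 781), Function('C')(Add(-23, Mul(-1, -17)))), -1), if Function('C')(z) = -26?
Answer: Rational(1, 2786) ≈ 0.00035894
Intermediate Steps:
Pow(Add(Add(2031, 781), Function('C')(Add(-23, Mul(-1, -17)))), -1) = Pow(Add(Add(2031, 781), -26), -1) = Pow(Add(2812, -26), -1) = Pow(2786, -1) = Rational(1, 2786)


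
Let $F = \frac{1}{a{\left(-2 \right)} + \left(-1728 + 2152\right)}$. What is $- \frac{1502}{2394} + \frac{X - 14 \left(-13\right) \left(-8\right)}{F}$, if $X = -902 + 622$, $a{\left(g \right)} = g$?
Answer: $- \frac{876913375}{1197} \approx -7.3259 \cdot 10^{5}$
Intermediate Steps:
$X = -280$
$F = \frac{1}{422}$ ($F = \frac{1}{-2 + \left(-1728 + 2152\right)} = \frac{1}{-2 + 424} = \frac{1}{422} \approx 0.0023697$)
$- \frac{1502}{2394} + \frac{X - 14 \left(-13\right) \left(-8\right)}{F} = - \frac{1502}{2394} + \left(-280 - 14 \left(-13\right) \left(-8\right)\right) \frac{1}{\frac{1}{422}} = \left(-1502\right) \frac{1}{2394} + \left(-280 - \left(-182\right) \left(-8\right)\right) 422 = - \frac{751}{1197} + \left(-280 - 1456\right) 422 = - \frac{751}{1197} - 732592 = - \frac{876913375}{1197}$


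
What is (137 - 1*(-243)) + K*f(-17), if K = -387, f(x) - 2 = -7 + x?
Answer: 8894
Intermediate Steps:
f(x) = -5 + x (f(x) = 2 + (-7 + x) = -5 + x)
(137 - 1*(-243)) + K*f(-17) = (137 - 1*(-243)) - 387*(-5 - 17) = (137 + 243) - 387*(-22) = 380 + 8514 = 8894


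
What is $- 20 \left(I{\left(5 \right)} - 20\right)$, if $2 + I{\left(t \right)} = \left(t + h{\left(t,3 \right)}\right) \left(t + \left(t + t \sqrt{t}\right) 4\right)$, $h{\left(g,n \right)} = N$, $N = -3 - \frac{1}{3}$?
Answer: $- \frac{1180}{3} - \frac{2000 \sqrt{5}}{3} \approx -1884.0$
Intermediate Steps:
$N = - \frac{10}{3}$ ($N = -3 - \frac{1}{3} = - \frac{10}{3} \approx -3.3333$)
$h{\left(g,n \right)} = - \frac{10}{3}$
$I{\left(t \right)} = -2 + \left(- \frac{10}{3} + t\right) \left(4 t^{\frac{3}{2}} + 5 t\right)$ ($I{\left(t \right)} = -2 + \left(t - \frac{10}{3}\right) \left(t + \left(t + t \sqrt{t}\right) 4\right) = -2 + \left(- \frac{10}{3} + t\right) \left(t + \left(t + t^{\frac{3}{2}}\right) 4\right) = -2 + \left(- \frac{10}{3} + t\right) \left(t + \left(4 t + 4 t^{\frac{3}{2}}\right)\right) = -2 + \left(- \frac{10}{3} + t\right) \left(4 t^{\frac{3}{2}} + 5 t\right)$)
$- 20 \left(I{\left(5 \right)} - 20\right) = - 20 \left(\left(-2 + 4 \cdot 5^{\frac{5}{2}} + 5 \cdot 5^{2} - \frac{250}{3} - \frac{40 \cdot 5^{\frac{3}{2}}}{3}\right) - 20\right) = - 20 \left(\left(-2 + 4 \cdot 25 \sqrt{5} + 5 \cdot 25 - \frac{250}{3} - \frac{40 \cdot 5 \sqrt{5}}{3}\right) - 20\right) = - 20 \left(\left(-2 + 100 \sqrt{5} + 125 - \frac{250}{3} - \frac{200 \sqrt{5}}{3}\right) - 20\right) = - 20 \left(\left(\frac{119}{3} + \frac{100 \sqrt{5}}{3}\right) - 20\right) = - 20 \left(\frac{59}{3} + \frac{100 \sqrt{5}}{3}\right) = - \frac{1180}{3} - \frac{2000 \sqrt{5}}{3}$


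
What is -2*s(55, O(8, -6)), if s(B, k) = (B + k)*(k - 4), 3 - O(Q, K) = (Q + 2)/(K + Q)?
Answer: 636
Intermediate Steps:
O(Q, K) = 3 - (2 + Q)/(K + Q) (O(Q, K) = 3 - (Q + 2)/(K + Q) = 3 - (2 + Q)/(K + Q))
s(B, k) = (-4 + k)*(B + k) (s(B, k) = (B + k)*(-4 + k) = (-4 + k)*(B + k))
-2*s(55, O(8, -6)) = -2*(((-2 + 2*8 + 3*(-6))/(-6 + 8))**2 - 4*55 - 4*(-2 + 2*8 + 3*(-6))/(-6 + 8) + 55*((-2 + 2*8 + 3*(-6))/(-6 + 8))) = -2*(((-2 + 16 - 18)/2)**2 - 220 - 4*(-2 + 16 - 18)/2 + 55*((-2 + 16 - 18)/2)) = -2*(((1/2)*(-4))**2 - 220 - 2*(-4) + 55*((1/2)*(-4))) = -2*((-2)**2 - 220 - 4*(-2) + 55*(-2)) = -2*(4 - 220 + 8 - 110) = -2*(-318) = 636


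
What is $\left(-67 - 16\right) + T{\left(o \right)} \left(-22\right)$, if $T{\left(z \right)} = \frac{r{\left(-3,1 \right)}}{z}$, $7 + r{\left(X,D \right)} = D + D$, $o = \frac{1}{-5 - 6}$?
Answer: $-1293$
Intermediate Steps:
$o = - \frac{1}{11}$ ($o = \frac{1}{-11} = - \frac{1}{11} \approx -0.090909$)
$r{\left(X,D \right)} = -7 + 2 D$ ($r{\left(X,D \right)} = -7 + \left(D + D\right) = -7 + 2 D$)
$T{\left(z \right)} = - \frac{5}{z}$ ($T{\left(z \right)} = \frac{-7 + 2 \cdot 1}{z} = \frac{-7 + 2}{z} = - \frac{5}{z}$)
$\left(-67 - 16\right) + T{\left(o \right)} \left(-22\right) = \left(-67 - 16\right) + - \frac{5}{- \frac{1}{11}} \left(-22\right) = -83 + \left(-5\right) \left(-11\right) \left(-22\right) = -83 + 55 \left(-22\right) = -83 - 1210 = -1293$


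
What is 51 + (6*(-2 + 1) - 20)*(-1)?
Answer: 77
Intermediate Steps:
51 + (6*(-2 + 1) - 20)*(-1) = 51 + (6*(-1) - 20)*(-1) = 51 + (-6 - 20)*(-1) = 51 - 26*(-1) = 51 + 26 = 77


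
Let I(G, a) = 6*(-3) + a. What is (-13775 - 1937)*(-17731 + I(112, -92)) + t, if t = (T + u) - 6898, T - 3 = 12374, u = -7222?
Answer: 280316049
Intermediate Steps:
I(G, a) = -18 + a
T = 12377 (T = 3 + 12374 = 12377)
t = -1743 (t = (12377 - 7222) - 6898 = 5155 - 6898 = -1743)
(-13775 - 1937)*(-17731 + I(112, -92)) + t = (-13775 - 1937)*(-17731 + (-18 - 92)) - 1743 = -15712*(-17731 - 110) - 1743 = -15712*(-17841) - 1743 = 280317792 - 1743 = 280316049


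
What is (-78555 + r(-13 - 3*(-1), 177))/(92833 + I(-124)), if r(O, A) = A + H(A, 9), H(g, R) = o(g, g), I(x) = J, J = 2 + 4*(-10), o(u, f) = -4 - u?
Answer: -78559/92795 ≈ -0.84659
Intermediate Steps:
J = -38 (J = 2 - 40 = -38)
I(x) = -38
H(g, R) = -4 - g
r(O, A) = -4 (r(O, A) = A + (-4 - A) = -4)
(-78555 + r(-13 - 3*(-1), 177))/(92833 + I(-124)) = (-78555 - 4)/(92833 - 38) = -78559/92795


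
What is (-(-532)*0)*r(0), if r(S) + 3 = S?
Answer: 0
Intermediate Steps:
r(S) = -3 + S
(-(-532)*0)*r(0) = (-(-532)*0)*(-3 + 0) = -76*0*(-3) = 0*(-3) = 0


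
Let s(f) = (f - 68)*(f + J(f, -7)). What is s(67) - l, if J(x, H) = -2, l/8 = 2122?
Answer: -17041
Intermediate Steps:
l = 16976 (l = 8*2122 = 16976)
s(f) = (-68 + f)*(-2 + f) (s(f) = (f - 68)*(f - 2) = (-68 + f)*(-2 + f))
s(67) - l = (136 + 67² - 70*67) - 1*16976 = (136 + 4489 - 4690) - 16976 = -65 - 16976 = -17041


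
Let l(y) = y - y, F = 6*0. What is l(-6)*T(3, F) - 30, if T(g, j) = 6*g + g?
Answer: -30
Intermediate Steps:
F = 0
T(g, j) = 7*g
l(y) = 0
l(-6)*T(3, F) - 30 = 0*(7*3) - 30 = 0*21 - 30 = 0 - 30 = -30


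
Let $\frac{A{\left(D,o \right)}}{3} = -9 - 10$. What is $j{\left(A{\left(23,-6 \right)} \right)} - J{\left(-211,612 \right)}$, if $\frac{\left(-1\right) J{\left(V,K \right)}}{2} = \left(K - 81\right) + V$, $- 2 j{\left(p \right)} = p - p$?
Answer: $640$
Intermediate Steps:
$A{\left(D,o \right)} = -57$ ($A{\left(D,o \right)} = 3 \left(-9 - 10\right) = 3 \left(-19\right) = -57$)
$j{\left(p \right)} = 0$ ($j{\left(p \right)} = - \frac{p - p}{2} = \left(- \frac{1}{2}\right) 0 = 0$)
$J{\left(V,K \right)} = 162 - 2 K - 2 V$ ($J{\left(V,K \right)} = - 2 \left(\left(K - 81\right) + V\right) = - 2 \left(\left(-81 + K\right) + V\right) = - 2 \left(-81 + K + V\right) = 162 - 2 K - 2 V$)
$j{\left(A{\left(23,-6 \right)} \right)} - J{\left(-211,612 \right)} = 0 - \left(162 - 1224 - -422\right) = 0 - \left(162 - 1224 + 422\right) = 0 - -640 = 0 + 640 = 640$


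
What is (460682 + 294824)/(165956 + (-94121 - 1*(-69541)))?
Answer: 377753/70688 ≈ 5.3439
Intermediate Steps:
(460682 + 294824)/(165956 + (-94121 - 1*(-69541))) = 755506/(165956 + (-94121 + 69541)) = 755506/(165956 - 24580) = 755506/141376 = 755506*(1/141376) = 377753/70688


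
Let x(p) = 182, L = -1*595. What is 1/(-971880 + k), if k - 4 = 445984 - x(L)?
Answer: -1/526074 ≈ -1.9009e-6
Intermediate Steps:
L = -595
k = 445806 (k = 4 + (445984 - 1*182) = 4 + (445984 - 182) = 4 + 445802 = 445806)
1/(-971880 + k) = 1/(-971880 + 445806) = 1/(-526074) = -1/526074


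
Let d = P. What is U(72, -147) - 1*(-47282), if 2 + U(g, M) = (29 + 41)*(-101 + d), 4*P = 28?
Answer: 40700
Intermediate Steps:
P = 7 (P = (1/4)*28 = 7)
d = 7
U(g, M) = -6582 (U(g, M) = -2 + (29 + 41)*(-101 + 7) = -2 + 70*(-94) = -2 - 6580 = -6582)
U(72, -147) - 1*(-47282) = -6582 - 1*(-47282) = -6582 + 47282 = 40700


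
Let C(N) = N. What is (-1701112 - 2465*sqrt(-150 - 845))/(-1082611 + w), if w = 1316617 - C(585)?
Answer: -1701112/233421 - 85*I*sqrt(995)/8049 ≈ -7.2877 - 0.33311*I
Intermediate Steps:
w = 1316032 (w = 1316617 - 1*585 = 1316617 - 585 = 1316032)
(-1701112 - 2465*sqrt(-150 - 845))/(-1082611 + w) = (-1701112 - 2465*sqrt(-150 - 845))/(-1082611 + 1316032) = (-1701112 - 2465*I*sqrt(995))/233421 = (-1701112 - 2465*I*sqrt(995))*(1/233421) = -1701112/233421 - 85*I*sqrt(995)/8049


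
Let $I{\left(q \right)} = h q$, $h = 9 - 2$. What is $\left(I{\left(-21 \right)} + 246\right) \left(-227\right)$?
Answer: $-22473$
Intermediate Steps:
$h = 7$ ($h = 9 - 2 = 7$)
$I{\left(q \right)} = 7 q$
$\left(I{\left(-21 \right)} + 246\right) \left(-227\right) = \left(7 \left(-21\right) + 246\right) \left(-227\right) = \left(-147 + 246\right) \left(-227\right) = 99 \left(-227\right) = -22473$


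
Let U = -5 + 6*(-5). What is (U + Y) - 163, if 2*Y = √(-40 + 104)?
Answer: -194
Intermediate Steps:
Y = 4 (Y = √(-40 + 104)/2 = √64/2 = (½)*8 = 4)
U = -35 (U = -5 - 30 = -35)
(U + Y) - 163 = (-35 + 4) - 163 = -31 - 163 = -194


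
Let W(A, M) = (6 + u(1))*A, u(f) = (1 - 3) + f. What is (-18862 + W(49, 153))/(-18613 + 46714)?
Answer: -18617/28101 ≈ -0.66250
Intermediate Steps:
u(f) = -2 + f
W(A, M) = 5*A (W(A, M) = (6 + (-2 + 1))*A = (6 - 1)*A = 5*A)
(-18862 + W(49, 153))/(-18613 + 46714) = (-18862 + 5*49)/(-18613 + 46714) = (-18862 + 245)/28101 = -18617*1/28101 = -18617/28101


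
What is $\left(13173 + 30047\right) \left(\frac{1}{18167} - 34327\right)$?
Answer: $- \frac{26952796237760}{18167} \approx -1.4836 \cdot 10^{9}$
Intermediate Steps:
$\left(13173 + 30047\right) \left(\frac{1}{18167} - 34327\right) = 43220 \left(\frac{1}{18167} - 34327\right) = 43220 \left(- \frac{623618608}{18167}\right) = - \frac{26952796237760}{18167}$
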